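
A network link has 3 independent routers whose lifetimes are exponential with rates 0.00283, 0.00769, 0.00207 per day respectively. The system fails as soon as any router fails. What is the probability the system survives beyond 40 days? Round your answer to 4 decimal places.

0.6044

The time to first failure is exponential with rate Σλ = 0.00283 + 0.00769 + 0.00207 = 0.01259.
P(min > 40) = e^(−0.01259·40) = e^(−0.5036) ≈ 0.6044.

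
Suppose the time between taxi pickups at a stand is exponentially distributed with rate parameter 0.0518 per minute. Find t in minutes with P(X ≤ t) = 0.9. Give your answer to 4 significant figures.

44.45

Set 1 − e^(−λt) = 0.9, so t = −ln(0.1)/λ = 2.3026/0.0518 ≈ 44.4514 minutes.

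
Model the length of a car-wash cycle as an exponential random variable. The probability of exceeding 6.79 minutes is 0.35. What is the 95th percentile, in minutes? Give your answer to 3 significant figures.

19.4

e^(−λ·6.79) = 0.35 ⇒ λ = −ln(0.35)/6.79 = 0.154613.
95th percentile: 1 − e^(−λt) = 0.95, t = −ln(0.05)/λ = 19.3757 minutes.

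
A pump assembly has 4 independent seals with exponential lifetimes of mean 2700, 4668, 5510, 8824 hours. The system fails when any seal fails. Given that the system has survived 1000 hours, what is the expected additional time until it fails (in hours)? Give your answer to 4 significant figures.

1137

First-failure rate Σλ = 1/2700 + 1/4668 + 1/5510 + 1/8824 = 0.00087941.
By memorylessness the expected residual is 1/Σλ = 1137.13 hours, regardless of the 1000 already elapsed.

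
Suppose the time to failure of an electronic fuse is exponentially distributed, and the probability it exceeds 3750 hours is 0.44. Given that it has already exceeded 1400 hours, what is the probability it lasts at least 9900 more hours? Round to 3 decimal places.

From e^(−λ·3750) = 0.44, λ = −ln(0.44)/3750 = 0.000218928.
Memoryless: P(X > 1400+9900 | X > 1400) = P(X > 9900) = e^(−0.000218928·9900) ≈ 0.114.

0.114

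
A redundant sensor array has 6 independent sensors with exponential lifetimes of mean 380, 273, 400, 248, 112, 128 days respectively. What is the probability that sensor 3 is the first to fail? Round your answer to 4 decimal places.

Rates: λ_i = 1/mean_i → 0.00263158, 0.003663, 0.0025, 0.00403226, 0.00892857, 0.0078125; Σλ = 0.0295679.
P(sensor 3 first) = λ_3/Σλ = 0.0025/0.0295679 ≈ 0.0846.

0.0846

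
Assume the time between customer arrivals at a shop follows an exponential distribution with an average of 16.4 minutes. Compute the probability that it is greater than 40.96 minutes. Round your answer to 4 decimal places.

The rate is λ = 1/16.4 = 0.0609756 per minute.
P(X > 40.96) = e^(−λ·40.96) = e^(−2.4976) ≈ 0.0823.

0.0823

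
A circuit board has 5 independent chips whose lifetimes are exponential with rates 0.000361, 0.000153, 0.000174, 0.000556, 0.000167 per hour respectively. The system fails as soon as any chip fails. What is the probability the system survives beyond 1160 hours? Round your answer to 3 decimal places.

0.195

The time to first failure is exponential with rate Σλ = 0.000361 + 0.000153 + 0.000174 + 0.000556 + 0.000167 = 0.001411.
P(min > 1160) = e^(−0.001411·1160) = e^(−1.6368) ≈ 0.195.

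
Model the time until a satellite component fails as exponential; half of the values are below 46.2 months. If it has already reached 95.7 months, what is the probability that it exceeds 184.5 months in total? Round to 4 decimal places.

0.2639

For an exponential, median = ln(2)/λ, so λ = ln 2 / 46.2 = 0.0150032 per month.
The exponential is memoryless, so the remaining time is again Exp(λ): the condition X > 95.7 is irrelevant.
P(X > 88.8) = e^(−1.3323) ≈ 0.2639.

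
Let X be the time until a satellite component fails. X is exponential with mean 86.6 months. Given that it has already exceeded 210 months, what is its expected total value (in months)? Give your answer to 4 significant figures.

296.6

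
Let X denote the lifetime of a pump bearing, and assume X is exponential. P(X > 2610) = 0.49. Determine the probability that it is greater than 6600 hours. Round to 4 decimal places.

e^(−λ·2610) = 0.49 ⇒ λ = −ln(0.49)/2610 = 0.000273314.
P(X > 6600) = e^(−0.000273314·6600) = e^(−1.8039) ≈ 0.1647.

0.1647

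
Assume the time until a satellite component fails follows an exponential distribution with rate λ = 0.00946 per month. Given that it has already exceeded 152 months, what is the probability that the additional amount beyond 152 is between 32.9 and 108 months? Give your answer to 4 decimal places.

0.3726

Memoryless: the residual past 152 is again Exp(λ).
P(32.9 < residual < 108) = e^(−λ·32.9) − e^(−λ·108) = 0.73254 − 0.35999 ≈ 0.3726.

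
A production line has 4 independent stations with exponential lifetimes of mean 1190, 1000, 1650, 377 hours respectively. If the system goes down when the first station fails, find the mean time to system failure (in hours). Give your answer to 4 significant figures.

The first failure time is exponential with rate Σλ_i = 1/1190 + 1/1000 + 1/1650 + 1/377 = 0.00509892 per hour.
E[min] = 1/Σλ = 1/0.00509892 = 196.12 hours.

196.1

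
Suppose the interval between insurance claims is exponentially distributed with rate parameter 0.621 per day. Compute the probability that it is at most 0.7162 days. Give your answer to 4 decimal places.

0.3590

P(X ≤ 0.7162) = 1 − e^(−λ·0.7162) = 1 − e^(−0.44476) ≈ 0.3590.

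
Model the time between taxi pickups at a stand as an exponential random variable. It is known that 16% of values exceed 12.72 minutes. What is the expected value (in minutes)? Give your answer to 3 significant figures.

6.94

e^(−λ·12.72) = 0.16 ⇒ λ = −ln(0.16)/12.72 = 0.144071.
Mean = 1/λ = 6.94103 minutes.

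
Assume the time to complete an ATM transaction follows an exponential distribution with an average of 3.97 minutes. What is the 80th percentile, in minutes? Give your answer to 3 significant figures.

6.39

The rate is λ = 1/3.97 = 0.251889 per minute.
Set 1 − e^(−λt) = 0.8, so t = −ln(0.2)/λ = 1.6094/0.251889 ≈ 6.38947 minutes.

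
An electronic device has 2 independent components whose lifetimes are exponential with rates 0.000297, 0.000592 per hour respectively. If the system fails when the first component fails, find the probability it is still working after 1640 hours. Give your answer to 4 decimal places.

0.2327

The time to first failure is exponential with rate Σλ = 0.000297 + 0.000592 = 0.000889.
P(min > 1640) = e^(−0.000889·1640) = e^(−1.458) ≈ 0.2327.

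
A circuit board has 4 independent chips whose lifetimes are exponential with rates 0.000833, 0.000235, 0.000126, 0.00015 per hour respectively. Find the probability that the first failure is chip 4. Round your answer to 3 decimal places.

0.112

The time to first failure is exponential with rate Σλ = 0.000833 + 0.000235 + 0.000126 + 0.00015 = 0.001344.
P(chip 4 first) = λ_4/Σλ = 0.00015/0.001344 ≈ 0.112.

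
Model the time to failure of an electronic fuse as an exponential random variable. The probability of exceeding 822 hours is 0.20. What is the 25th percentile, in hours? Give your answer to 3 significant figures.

147

e^(−λ·822) = 0.20 ⇒ λ = −ln(0.20)/822 = 0.00195795.
25th percentile: 1 − e^(−λt) = 0.25, t = −ln(0.75)/λ = 146.93 hours.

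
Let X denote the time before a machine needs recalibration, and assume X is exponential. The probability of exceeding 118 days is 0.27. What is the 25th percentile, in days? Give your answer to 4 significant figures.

e^(−λ·118) = 0.27 ⇒ λ = −ln(0.27)/118 = 0.011096.
25th percentile: 1 − e^(−λt) = 0.25, t = −ln(0.75)/λ = 25.9265 days.

25.93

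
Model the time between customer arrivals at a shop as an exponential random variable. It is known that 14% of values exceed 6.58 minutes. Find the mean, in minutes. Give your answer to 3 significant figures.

e^(−λ·6.58) = 0.14 ⇒ λ = −ln(0.14)/6.58 = 0.298801.
Mean = 1/λ = 3.34671 minutes.

3.35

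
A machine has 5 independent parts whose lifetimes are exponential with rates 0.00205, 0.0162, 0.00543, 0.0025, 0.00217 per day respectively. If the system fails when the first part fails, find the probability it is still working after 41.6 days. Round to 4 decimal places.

0.3075

The time to first failure is exponential with rate Σλ = 0.00205 + 0.0162 + 0.00543 + 0.0025 + 0.00217 = 0.02835.
P(min > 41.6) = e^(−0.02835·41.6) = e^(−1.1794) ≈ 0.3075.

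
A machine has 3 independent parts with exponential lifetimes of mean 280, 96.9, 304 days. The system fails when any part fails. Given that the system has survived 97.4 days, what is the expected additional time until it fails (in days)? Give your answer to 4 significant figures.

First-failure rate Σλ = 1/280 + 1/96.9 + 1/304 = 0.0171808.
By memorylessness the expected residual is 1/Σλ = 58.2044 days, regardless of the 97.4 already elapsed.

58.20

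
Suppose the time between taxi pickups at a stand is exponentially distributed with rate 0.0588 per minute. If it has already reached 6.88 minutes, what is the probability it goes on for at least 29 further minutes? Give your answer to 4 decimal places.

0.1817

The exponential is memoryless, so the remaining time is again Exp(λ): the condition X > 6.88 is irrelevant.
P(X > 29) = e^(−1.7052) ≈ 0.1817.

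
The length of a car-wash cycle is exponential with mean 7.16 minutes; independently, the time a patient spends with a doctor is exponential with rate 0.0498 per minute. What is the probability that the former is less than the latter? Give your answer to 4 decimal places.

λ_1 = 1/7.16 = 0.139665, λ_2 = 0.0498.
For independent exponentials, P(the former < the latter) = λ_1/(λ_1+λ_2) = 0.139665/0.189465 ≈ 0.7372.

0.7372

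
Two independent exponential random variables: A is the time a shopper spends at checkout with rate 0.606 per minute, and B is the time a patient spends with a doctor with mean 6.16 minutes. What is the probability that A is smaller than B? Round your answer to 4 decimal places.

0.7887

λ_1 = 0.606, λ_2 = 1/6.16 = 0.162338.
For independent exponentials, P(A < B) = λ_1/(λ_1+λ_2) = 0.606/0.768338 ≈ 0.7887.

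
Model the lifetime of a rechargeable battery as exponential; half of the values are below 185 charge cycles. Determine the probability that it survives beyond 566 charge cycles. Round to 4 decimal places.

0.1200

For an exponential, median = ln(2)/λ, so λ = ln 2 / 185 = 0.00374674 per charge cycle.
P(X > 566) = e^(−λ·566) = e^(−2.1207) ≈ 0.1200.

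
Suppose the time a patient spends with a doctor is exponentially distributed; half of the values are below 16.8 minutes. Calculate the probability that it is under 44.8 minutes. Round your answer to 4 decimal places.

For an exponential, median = ln(2)/λ, so λ = ln 2 / 16.8 = 0.0412588 per minute.
P(X ≤ 44.8) = 1 − e^(−λ·44.8) = 1 − e^(−1.8484) ≈ 0.8425.

0.8425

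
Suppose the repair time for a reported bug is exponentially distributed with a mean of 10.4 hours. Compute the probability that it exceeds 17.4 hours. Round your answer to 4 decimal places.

The rate is λ = 1/10.4 = 0.0961538 per hour.
P(X > 17.4) = e^(−λ·17.4) = e^(−1.6731) ≈ 0.1877.

0.1877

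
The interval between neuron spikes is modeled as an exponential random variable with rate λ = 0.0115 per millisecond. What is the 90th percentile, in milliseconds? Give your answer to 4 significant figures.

Set 1 − e^(−λt) = 0.9, so t = −ln(0.1)/λ = 2.3026/0.0115 ≈ 200.225 milliseconds.

200.2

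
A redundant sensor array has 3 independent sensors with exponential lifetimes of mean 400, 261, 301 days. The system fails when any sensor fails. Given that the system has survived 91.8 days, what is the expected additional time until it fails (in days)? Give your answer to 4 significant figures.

First-failure rate Σλ = 1/400 + 1/261 + 1/301 = 0.00965368.
By memorylessness the expected residual is 1/Σλ = 103.587 days, regardless of the 91.8 already elapsed.

103.6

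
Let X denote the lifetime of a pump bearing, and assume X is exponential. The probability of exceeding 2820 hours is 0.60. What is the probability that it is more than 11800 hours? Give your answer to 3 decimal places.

0.118

e^(−λ·2820) = 0.60 ⇒ λ = −ln(0.60)/2820 = 0.000181144.
P(X > 11800) = e^(−0.000181144·11800) = e^(−2.1375) ≈ 0.118.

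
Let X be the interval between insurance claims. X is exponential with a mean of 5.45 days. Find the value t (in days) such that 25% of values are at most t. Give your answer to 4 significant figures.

1.568

The rate is λ = 1/5.45 = 0.183486 per day.
Set 1 − e^(−λt) = 0.25, so t = −ln(0.75)/λ = 0.28768/0.183486 ≈ 1.56787 days.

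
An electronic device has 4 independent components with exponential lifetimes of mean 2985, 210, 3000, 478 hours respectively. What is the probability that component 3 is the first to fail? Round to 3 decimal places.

Rates: λ_i = 1/mean_i → 0.000335008, 0.0047619, 0.000333333, 0.00209205; Σλ = 0.0075223.
P(component 3 first) = λ_3/Σλ = 0.000333333/0.0075223 ≈ 0.044.

0.044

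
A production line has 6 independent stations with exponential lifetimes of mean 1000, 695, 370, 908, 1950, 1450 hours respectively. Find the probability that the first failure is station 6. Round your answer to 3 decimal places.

Rates: λ_i = 1/mean_i → 0.001, 0.00143885, 0.0027027, 0.00110132, 0.000512821, 0.000689655; Σλ = 0.00744535.
P(station 6 first) = λ_6/Σλ = 0.000689655/0.00744535 ≈ 0.093.

0.093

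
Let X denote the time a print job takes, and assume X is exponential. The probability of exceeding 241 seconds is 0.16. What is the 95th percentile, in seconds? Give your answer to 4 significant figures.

e^(−λ·241) = 0.16 ⇒ λ = −ln(0.16)/241 = 0.00760407.
95th percentile: 1 − e^(−λt) = 0.95, t = −ln(0.05)/λ = 393.964 seconds.

394.0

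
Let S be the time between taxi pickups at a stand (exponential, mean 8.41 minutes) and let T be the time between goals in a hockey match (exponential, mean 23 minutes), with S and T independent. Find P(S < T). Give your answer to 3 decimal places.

0.732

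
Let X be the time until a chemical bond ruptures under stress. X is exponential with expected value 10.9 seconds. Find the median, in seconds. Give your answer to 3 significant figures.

7.56

The rate is λ = 1/10.9 = 0.0917431 per second.
Set 1 − e^(−λt) = 0.5, so t = −ln(0.5)/λ = 0.69315/0.0917431 ≈ 7.5553 seconds.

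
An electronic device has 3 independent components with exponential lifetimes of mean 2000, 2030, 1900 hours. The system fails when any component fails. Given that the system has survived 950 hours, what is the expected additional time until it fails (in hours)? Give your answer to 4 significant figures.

First-failure rate Σλ = 1/2000 + 1/2030 + 1/1900 = 0.00151893.
By memorylessness the expected residual is 1/Σλ = 658.36 hours, regardless of the 950 already elapsed.

658.4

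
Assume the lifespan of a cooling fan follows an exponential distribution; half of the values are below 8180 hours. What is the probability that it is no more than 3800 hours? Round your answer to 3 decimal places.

For an exponential, median = ln(2)/λ, so λ = ln 2 / 8180 = 0.0000847368 per hour.
P(X ≤ 3800) = 1 − e^(−λ·3800) = 1 − e^(−0.322) ≈ 0.275.

0.275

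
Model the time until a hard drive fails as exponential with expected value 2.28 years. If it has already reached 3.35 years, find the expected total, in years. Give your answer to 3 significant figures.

5.63

The rate is λ = 1/2.28 = 0.438596 per year.
By memorylessness, E[X | X > 3.35] = 3.35 + 1/λ = 3.35 + 2.28 = 5.63 years.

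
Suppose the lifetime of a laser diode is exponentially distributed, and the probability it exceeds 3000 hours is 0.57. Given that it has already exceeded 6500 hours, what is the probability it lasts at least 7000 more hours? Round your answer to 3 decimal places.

From e^(−λ·3000) = 0.57, λ = −ln(0.57)/3000 = 0.000187373.
Memoryless: P(X > 6500+7000 | X > 6500) = P(X > 7000) = e^(−0.000187373·7000) ≈ 0.269.

0.269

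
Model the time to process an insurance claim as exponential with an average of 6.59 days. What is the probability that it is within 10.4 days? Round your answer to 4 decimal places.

0.7936

The rate is λ = 1/6.59 = 0.151745 per day.
P(X ≤ 10.4) = 1 − e^(−λ·10.4) = 1 − e^(−1.5781) ≈ 0.7936.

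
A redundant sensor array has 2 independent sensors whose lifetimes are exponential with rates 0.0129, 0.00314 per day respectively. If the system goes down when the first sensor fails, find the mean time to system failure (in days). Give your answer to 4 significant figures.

62.34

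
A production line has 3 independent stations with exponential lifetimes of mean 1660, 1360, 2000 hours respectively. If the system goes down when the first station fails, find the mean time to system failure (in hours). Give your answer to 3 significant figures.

544

The first failure time is exponential with rate Σλ_i = 1/1660 + 1/1360 + 1/2000 = 0.0018377 per hour.
E[min] = 1/Σλ = 1/0.0018377 = 544.157 hours.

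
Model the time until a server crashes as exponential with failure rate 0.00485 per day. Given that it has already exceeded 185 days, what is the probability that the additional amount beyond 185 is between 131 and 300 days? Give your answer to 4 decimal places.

0.2963

Memoryless: the residual past 185 is again Exp(λ).
P(131 < residual < 300) = e^(−λ·131) − e^(−λ·300) = 0.52975 − 0.23340 ≈ 0.2963.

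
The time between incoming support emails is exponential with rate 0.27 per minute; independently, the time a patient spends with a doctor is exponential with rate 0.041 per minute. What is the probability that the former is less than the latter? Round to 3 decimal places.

λ_1 = 0.27, λ_2 = 0.041.
For independent exponentials, P(the former < the latter) = λ_1/(λ_1+λ_2) = 0.27/0.311 ≈ 0.868.

0.868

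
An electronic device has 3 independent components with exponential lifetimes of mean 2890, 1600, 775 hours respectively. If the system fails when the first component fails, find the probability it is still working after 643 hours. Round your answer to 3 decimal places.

The first failure time is exponential with rate Σλ_i = 1/2890 + 1/1600 + 1/775 = 0.00226134 per hour.
P(min > 643) = e^(−0.00226134·643) = e^(−1.454) ≈ 0.234.

0.234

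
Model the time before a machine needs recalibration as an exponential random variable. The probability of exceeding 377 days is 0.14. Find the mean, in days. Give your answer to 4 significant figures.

e^(−λ·377) = 0.14 ⇒ λ = −ln(0.14)/377 = 0.00521515.
Mean = 1/λ = 191.749 days.

191.7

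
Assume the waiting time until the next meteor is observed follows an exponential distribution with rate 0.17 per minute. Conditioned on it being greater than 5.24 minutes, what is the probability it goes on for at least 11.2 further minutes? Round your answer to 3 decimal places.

0.149

The exponential is memoryless, so the remaining time is again Exp(λ): the condition X > 5.24 is irrelevant.
P(X > 11.2) = e^(−1.904) ≈ 0.149.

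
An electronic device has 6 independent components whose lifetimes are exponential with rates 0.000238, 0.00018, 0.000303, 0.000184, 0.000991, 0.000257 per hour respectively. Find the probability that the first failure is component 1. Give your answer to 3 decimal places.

The time to first failure is exponential with rate Σλ = 0.000238 + 0.00018 + 0.000303 + 0.000184 + 0.000991 + 0.000257 = 0.002153.
P(component 1 first) = λ_1/Σλ = 0.000238/0.002153 ≈ 0.111.

0.111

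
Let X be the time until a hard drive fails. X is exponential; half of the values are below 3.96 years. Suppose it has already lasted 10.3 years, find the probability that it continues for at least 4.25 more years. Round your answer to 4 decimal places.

0.4753

For an exponential, median = ln(2)/λ, so λ = ln 2 / 3.96 = 0.175037 per year.
By the memoryless property, P(X > 10.3+4.25 | X > 10.3) = P(X > 4.25).
P(X > 4.25) = e^(−0.74391) ≈ 0.4753.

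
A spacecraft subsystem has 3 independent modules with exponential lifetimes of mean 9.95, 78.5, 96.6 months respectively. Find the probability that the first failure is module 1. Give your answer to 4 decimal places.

0.8132

Rates: λ_i = 1/mean_i → 0.100503, 0.0127389, 0.010352; Σλ = 0.123593.
P(module 1 first) = λ_1/Σλ = 0.100503/0.123593 ≈ 0.8132.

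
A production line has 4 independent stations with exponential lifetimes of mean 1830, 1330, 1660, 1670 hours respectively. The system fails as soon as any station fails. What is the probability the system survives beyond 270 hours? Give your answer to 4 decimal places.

The first failure time is exponential with rate Σλ_i = 1/1830 + 1/1330 + 1/1660 + 1/1670 = 0.00249954 per hour.
P(min > 270) = e^(−0.00249954·270) = e^(−0.67488) ≈ 0.5092.

0.5092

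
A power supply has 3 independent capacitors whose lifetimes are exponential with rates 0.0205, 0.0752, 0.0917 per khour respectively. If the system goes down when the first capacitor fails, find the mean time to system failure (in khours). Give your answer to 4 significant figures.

The time to first failure is exponential with rate Σλ = 0.0205 + 0.0752 + 0.0917 = 0.1874.
E[min] = 1/Σλ = 1/0.1874 = 5.33618 khours.

5.336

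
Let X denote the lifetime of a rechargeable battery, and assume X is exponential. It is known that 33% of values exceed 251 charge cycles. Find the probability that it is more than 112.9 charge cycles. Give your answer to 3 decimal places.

0.607

e^(−λ·251) = 0.33 ⇒ λ = −ln(0.33)/251 = 0.00441698.
P(X > 112.9) = e^(−0.00441698·112.9) = e^(−0.49868) ≈ 0.607.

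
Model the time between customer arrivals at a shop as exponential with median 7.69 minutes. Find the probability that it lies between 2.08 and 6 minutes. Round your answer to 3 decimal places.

0.247

For an exponential, median = ln(2)/λ, so λ = ln 2 / 7.69 = 0.0901362 per minute.
P(2.08 < X < 6) = e^(−λ·2.08) − e^(−λ·6) = 0.82904 − 0.58227 ≈ 0.247.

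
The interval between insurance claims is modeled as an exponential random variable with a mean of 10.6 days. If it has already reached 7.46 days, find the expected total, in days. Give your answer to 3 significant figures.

18.1

The rate is λ = 1/10.6 = 0.0943396 per day.
By memorylessness, E[X | X > 7.46] = 7.46 + 1/λ = 7.46 + 10.6 = 18.06 days.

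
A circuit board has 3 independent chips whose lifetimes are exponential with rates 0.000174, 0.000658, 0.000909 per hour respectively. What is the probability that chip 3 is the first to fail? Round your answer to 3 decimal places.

0.522

The time to first failure is exponential with rate Σλ = 0.000174 + 0.000658 + 0.000909 = 0.001741.
P(chip 3 first) = λ_3/Σλ = 0.000909/0.001741 ≈ 0.522.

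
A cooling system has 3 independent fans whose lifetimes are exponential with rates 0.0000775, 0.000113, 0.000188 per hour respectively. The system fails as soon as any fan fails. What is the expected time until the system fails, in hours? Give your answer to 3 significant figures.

2640

The time to first failure is exponential with rate Σλ = 0.0000775 + 0.000113 + 0.000188 = 0.0003785.
E[min] = 1/Σλ = 1/0.0003785 = 2642.01 hours.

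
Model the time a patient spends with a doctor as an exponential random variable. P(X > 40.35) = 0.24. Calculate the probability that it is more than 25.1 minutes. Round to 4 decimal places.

e^(−λ·40.35) = 0.24 ⇒ λ = −ln(0.24)/40.35 = 0.0353684.
P(X > 25.1) = e^(−0.0353684·25.1) = e^(−0.88775) ≈ 0.4116.

0.4116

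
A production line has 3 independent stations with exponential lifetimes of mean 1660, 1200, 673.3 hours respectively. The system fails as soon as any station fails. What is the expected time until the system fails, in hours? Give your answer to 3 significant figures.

342

The first failure time is exponential with rate Σλ_i = 1/1660 + 1/1200 + 1/673.3 = 0.00292097 per hour.
E[min] = 1/Σλ = 1/0.00292097 = 342.353 hours.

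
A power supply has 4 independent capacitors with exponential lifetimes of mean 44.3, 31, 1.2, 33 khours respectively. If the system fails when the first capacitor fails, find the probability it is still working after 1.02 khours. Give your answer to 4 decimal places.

The first failure time is exponential with rate Σλ_i = 1/44.3 + 1/31 + 1/1.2 + 1/33 = 0.918468 per khour.
P(min > 1.02) = e^(−0.918468·1.02) = e^(−0.93684) ≈ 0.3919.

0.3919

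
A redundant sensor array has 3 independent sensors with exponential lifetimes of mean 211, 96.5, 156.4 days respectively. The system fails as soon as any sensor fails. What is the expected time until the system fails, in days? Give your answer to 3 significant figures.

The first failure time is exponential with rate Σλ_i = 1/211 + 1/96.5 + 1/156.4 = 0.0214959 per day.
E[min] = 1/Σλ = 1/0.0214959 = 46.5205 days.

46.5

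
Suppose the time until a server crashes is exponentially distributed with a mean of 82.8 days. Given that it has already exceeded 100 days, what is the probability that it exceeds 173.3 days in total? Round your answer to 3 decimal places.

The rate is λ = 1/82.8 = 0.0120773 per day.
The exponential is memoryless, so the remaining time is again Exp(λ): the condition X > 100 is irrelevant.
P(X > 73.3) = e^(−0.88527) ≈ 0.413.

0.413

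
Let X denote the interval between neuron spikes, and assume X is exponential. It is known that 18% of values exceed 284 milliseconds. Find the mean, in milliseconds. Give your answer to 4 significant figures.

165.6

e^(−λ·284) = 0.18 ⇒ λ = −ln(0.18)/284 = 0.00603802.
Mean = 1/λ = 165.617 milliseconds.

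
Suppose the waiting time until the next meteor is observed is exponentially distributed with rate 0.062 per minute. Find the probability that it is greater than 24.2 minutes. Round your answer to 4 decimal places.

0.2230

P(X > 24.2) = e^(−λ·24.2) = e^(−1.5004) ≈ 0.2230.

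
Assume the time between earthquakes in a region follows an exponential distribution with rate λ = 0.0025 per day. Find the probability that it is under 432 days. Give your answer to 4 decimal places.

0.6604

P(X ≤ 432) = 1 − e^(−λ·432) = 1 − e^(−1.08) ≈ 0.6604.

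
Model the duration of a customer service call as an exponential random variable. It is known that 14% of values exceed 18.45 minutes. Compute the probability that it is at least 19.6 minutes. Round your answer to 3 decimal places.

0.124

e^(−λ·18.45) = 0.14 ⇒ λ = −ln(0.14)/18.45 = 0.106564.
P(X > 19.6) = e^(−0.106564·19.6) = e^(−2.0887) ≈ 0.124.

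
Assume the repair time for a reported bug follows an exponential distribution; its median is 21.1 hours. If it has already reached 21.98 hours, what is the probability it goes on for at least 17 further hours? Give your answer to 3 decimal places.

0.572

For an exponential, median = ln(2)/λ, so λ = ln 2 / 21.1 = 0.0328506 per hour.
The exponential is memoryless, so the remaining time is again Exp(λ): the condition X > 21.98 is irrelevant.
P(X > 17) = e^(−0.55846) ≈ 0.572.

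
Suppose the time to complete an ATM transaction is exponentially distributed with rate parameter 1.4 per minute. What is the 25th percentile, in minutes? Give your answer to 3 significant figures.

Set 1 − e^(−λt) = 0.25, so t = −ln(0.75)/λ = 0.28768/1.4 ≈ 0.205487 minutes.

0.205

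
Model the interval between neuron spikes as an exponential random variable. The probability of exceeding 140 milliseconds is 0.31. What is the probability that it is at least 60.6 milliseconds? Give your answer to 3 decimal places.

0.602

e^(−λ·140) = 0.31 ⇒ λ = −ln(0.31)/140 = 0.00836559.
P(X > 60.6) = e^(−0.00836559·60.6) = e^(−0.50695) ≈ 0.602.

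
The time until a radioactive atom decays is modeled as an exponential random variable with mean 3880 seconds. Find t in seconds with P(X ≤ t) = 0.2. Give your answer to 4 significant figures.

865.8

The rate is λ = 1/3880 = 0.000257732 per second.
Set 1 − e^(−λt) = 0.2, so t = −ln(0.8)/λ = 0.22314/0.000257732 ≈ 865.797 seconds.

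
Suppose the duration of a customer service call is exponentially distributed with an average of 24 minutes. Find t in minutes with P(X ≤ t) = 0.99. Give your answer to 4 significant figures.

110.5

The rate is λ = 1/24 = 0.0416667 per minute.
Set 1 − e^(−λt) = 0.99, so t = −ln(0.01)/λ = 4.6052/0.0416667 ≈ 110.524 minutes.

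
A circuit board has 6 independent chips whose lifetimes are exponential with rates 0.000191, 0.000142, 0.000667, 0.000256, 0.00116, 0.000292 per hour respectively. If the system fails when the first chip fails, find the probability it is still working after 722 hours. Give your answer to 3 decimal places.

0.142

The time to first failure is exponential with rate Σλ = 0.000191 + 0.000142 + 0.000667 + 0.000256 + 0.00116 + 0.000292 = 0.002708.
P(min > 722) = e^(−0.002708·722) = e^(−1.9552) ≈ 0.142.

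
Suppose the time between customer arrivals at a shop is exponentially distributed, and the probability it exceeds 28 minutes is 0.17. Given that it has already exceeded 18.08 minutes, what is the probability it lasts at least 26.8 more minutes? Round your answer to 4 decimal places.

0.1834

From e^(−λ·28) = 0.17, λ = −ln(0.17)/28 = 0.0632842.
Memoryless: P(X > 18.08+26.8 | X > 18.08) = P(X > 26.8) = e^(−0.0632842·26.8) ≈ 0.1834.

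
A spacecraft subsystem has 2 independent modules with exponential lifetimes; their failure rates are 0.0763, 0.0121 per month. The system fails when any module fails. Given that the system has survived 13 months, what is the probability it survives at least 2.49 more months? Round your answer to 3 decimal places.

Time to first failure ~ Exp(Σλ) with Σλ = 0.0884.
By memorylessness, P(T > 13+2.49 | T > 13) = P(T > 2.49) = e^(−0.0884·2.49) ≈ 0.802.

0.802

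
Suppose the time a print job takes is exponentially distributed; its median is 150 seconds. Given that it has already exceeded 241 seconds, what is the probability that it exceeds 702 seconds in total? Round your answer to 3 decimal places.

0.119

For an exponential, median = ln(2)/λ, so λ = ln 2 / 150 = 0.00462098 per second.
The exponential is memoryless, so the remaining time is again Exp(λ): the condition X > 241 is irrelevant.
P(X > 461) = e^(−2.1303) ≈ 0.119.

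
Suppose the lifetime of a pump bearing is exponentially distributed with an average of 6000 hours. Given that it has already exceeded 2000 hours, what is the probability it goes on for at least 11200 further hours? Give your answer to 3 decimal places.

0.155

The rate is λ = 1/6000 = 0.000166667 per hour.
The exponential is memoryless, so the remaining time is again Exp(λ): the condition X > 2000 is irrelevant.
P(X > 11200) = e^(−1.8667) ≈ 0.155.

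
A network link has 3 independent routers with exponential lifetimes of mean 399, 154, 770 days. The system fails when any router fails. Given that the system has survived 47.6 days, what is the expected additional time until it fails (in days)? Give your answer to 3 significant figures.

First-failure rate Σλ = 1/399 + 1/154 + 1/770 = 0.0102985.
By memorylessness the expected residual is 1/Σλ = 97.1018 days, regardless of the 47.6 already elapsed.

97.1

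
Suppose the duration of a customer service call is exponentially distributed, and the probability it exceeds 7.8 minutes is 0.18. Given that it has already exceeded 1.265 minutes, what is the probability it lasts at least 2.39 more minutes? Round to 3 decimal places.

0.591

From e^(−λ·7.8) = 0.18, λ = −ln(0.18)/7.8 = 0.219846.
Memoryless: P(X > 1.265+2.39 | X > 1.265) = P(X > 2.39) = e^(−0.219846·2.39) ≈ 0.591.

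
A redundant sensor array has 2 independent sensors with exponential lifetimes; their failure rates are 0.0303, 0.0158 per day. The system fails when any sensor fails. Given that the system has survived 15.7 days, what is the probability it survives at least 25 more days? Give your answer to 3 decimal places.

Time to first failure ~ Exp(Σλ) with Σλ = 0.0461.
By memorylessness, P(T > 15.7+25 | T > 15.7) = P(T > 25) = e^(−0.0461·25) ≈ 0.316.

0.316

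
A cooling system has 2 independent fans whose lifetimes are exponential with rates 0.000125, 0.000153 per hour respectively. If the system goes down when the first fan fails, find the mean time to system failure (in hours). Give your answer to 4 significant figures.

3597

The time to first failure is exponential with rate Σλ = 0.000125 + 0.000153 = 0.000278.
E[min] = 1/Σλ = 1/0.000278 = 3597.12 hours.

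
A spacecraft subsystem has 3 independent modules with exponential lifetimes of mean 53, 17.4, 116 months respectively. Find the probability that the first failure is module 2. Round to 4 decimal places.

Rates: λ_i = 1/mean_i → 0.0188679, 0.0574713, 0.00862069; Σλ = 0.0849599.
P(module 2 first) = λ_2/Σλ = 0.0574713/0.0849599 ≈ 0.6765.

0.6765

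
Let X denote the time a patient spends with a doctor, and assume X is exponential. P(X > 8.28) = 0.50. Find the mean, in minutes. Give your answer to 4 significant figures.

e^(−λ·8.28) = 0.50 ⇒ λ = −ln(0.50)/8.28 = 0.0837134.
Mean = 1/λ = 11.9455 minutes.

11.95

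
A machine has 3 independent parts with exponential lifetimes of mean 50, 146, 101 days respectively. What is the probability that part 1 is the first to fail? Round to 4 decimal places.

0.5442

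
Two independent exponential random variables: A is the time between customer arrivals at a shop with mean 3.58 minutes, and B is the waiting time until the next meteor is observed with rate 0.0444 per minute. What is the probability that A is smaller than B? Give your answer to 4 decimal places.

0.8628

λ_1 = 1/3.58 = 0.27933, λ_2 = 0.0444.
For independent exponentials, P(A < B) = λ_1/(λ_1+λ_2) = 0.27933/0.32373 ≈ 0.8628.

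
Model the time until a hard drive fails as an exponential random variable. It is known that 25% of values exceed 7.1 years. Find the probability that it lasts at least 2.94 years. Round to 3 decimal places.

0.563

e^(−λ·7.1) = 0.25 ⇒ λ = −ln(0.25)/7.1 = 0.195253.
P(X > 2.94) = e^(−0.195253·2.94) = e^(−0.57404) ≈ 0.563.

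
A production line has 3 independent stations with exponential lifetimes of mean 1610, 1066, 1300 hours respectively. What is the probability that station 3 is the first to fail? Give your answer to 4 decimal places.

0.3304

Rates: λ_i = 1/mean_i → 0.000621118, 0.000938086, 0.000769231; Σλ = 0.00232844.
P(station 3 first) = λ_3/Σλ = 0.000769231/0.00232844 ≈ 0.3304.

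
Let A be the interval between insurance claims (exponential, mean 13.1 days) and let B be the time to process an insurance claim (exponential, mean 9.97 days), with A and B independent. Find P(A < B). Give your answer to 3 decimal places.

0.432

λ_1 = 1/13.1 = 0.0763359, λ_2 = 1/9.97 = 0.100301.
For independent exponentials, P(A < B) = λ_1/(λ_1+λ_2) = 0.0763359/0.176637 ≈ 0.432.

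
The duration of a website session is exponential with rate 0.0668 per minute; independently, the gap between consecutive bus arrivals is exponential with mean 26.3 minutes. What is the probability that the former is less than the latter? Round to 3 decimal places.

λ_1 = 0.0668, λ_2 = 1/26.3 = 0.0380228.
For independent exponentials, P(the former < the latter) = λ_1/(λ_1+λ_2) = 0.0668/0.104823 ≈ 0.637.

0.637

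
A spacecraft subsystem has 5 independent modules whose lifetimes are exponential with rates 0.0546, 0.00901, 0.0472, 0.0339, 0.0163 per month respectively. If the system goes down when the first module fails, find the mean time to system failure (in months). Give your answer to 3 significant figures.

6.21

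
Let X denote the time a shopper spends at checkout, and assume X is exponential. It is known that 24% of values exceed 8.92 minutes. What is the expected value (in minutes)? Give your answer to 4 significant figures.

e^(−λ·8.92) = 0.24 ⇒ λ = −ln(0.24)/8.92 = 0.159991.
Mean = 1/λ = 6.25037 minutes.

6.250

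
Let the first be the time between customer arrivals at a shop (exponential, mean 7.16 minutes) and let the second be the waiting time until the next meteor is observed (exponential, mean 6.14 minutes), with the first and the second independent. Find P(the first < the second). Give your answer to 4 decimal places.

0.4617

λ_1 = 1/7.16 = 0.139665, λ_2 = 1/6.14 = 0.162866.
For independent exponentials, P(the first < the second) = λ_1/(λ_1+λ_2) = 0.139665/0.302531 ≈ 0.4617.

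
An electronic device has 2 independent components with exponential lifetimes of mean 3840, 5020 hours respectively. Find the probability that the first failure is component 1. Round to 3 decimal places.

Rates: λ_i = 1/mean_i → 0.000260417, 0.000199203; Σλ = 0.00045962.
P(component 1 first) = λ_1/Σλ = 0.000260417/0.00045962 ≈ 0.567.

0.567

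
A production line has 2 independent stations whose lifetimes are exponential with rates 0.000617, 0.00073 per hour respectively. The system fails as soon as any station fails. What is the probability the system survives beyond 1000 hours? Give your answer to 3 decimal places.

0.260

The time to first failure is exponential with rate Σλ = 0.000617 + 0.00073 = 0.001347.
P(min > 1000) = e^(−0.001347·1000) = e^(−1.347) ≈ 0.260.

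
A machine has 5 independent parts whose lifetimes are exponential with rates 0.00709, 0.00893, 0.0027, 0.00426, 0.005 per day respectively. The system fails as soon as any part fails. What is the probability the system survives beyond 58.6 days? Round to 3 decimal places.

0.194

The time to first failure is exponential with rate Σλ = 0.00709 + 0.00893 + 0.0027 + 0.00426 + 0.005 = 0.02798.
P(min > 58.6) = e^(−0.02798·58.6) = e^(−1.6396) ≈ 0.194.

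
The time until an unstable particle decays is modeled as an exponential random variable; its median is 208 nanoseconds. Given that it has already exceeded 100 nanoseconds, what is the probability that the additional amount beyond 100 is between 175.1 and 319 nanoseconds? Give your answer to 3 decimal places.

For an exponential, median = ln(2)/λ, so λ = ln 2 / 208 = 0.00333244 per nanosecond.
Memoryless: the residual past 100 is again Exp(λ).
P(175.1 < residual < 319) = e^(−λ·175.1) − e^(−λ·319) = 0.55794 − 0.34540 ≈ 0.213.

0.213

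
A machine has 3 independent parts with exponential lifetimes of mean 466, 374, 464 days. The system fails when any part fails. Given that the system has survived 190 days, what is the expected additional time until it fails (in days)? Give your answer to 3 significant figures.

143

First-failure rate Σλ = 1/466 + 1/374 + 1/464 = 0.00697489.
By memorylessness the expected residual is 1/Σλ = 143.371 days, regardless of the 190 already elapsed.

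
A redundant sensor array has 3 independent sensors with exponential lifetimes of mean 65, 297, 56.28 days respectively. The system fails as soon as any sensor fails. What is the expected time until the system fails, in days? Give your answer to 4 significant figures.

The first failure time is exponential with rate Σλ_i = 1/65 + 1/297 + 1/56.28 = 0.0365199 per day.
E[min] = 1/Σλ = 1/0.0365199 = 27.3823 days.

27.38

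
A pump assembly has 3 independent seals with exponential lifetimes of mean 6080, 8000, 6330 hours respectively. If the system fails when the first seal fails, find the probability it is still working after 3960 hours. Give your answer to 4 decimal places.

0.1700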